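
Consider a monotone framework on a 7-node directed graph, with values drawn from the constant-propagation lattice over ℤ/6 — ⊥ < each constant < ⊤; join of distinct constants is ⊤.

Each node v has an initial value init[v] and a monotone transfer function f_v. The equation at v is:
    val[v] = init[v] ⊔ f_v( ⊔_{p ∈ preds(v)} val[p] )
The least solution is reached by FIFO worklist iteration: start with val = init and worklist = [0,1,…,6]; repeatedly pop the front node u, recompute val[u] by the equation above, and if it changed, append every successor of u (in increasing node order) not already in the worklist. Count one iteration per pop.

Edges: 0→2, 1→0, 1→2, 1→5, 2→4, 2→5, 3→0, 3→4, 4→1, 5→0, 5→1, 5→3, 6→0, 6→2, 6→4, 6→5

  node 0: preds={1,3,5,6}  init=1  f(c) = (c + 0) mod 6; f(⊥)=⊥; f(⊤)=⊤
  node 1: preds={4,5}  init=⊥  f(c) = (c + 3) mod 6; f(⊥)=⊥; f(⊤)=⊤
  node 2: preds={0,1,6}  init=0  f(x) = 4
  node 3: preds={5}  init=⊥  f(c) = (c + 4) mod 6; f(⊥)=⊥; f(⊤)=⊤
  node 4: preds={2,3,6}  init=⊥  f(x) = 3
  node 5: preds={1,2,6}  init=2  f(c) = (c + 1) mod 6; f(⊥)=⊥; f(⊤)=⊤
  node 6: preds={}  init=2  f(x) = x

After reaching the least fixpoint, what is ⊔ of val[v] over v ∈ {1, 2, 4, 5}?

⊤

Iteration log — 14 steps:
  step 1. node 0  ⊔preds=2  new=⊤  old=1  +wl: 
  step 2. node 1  ⊔preds=2  new=5  old=⊥  +wl: 0
  step 3. node 2  ⊔preds=⊤  new=⊤  old=0  +wl: 
  step 4. node 3  ⊔preds=2  new=0  old=⊥  +wl: 
  step 5. node 4  ⊔preds=⊤  new=3  old=⊥  +wl: 1
  step 6. node 5  ⊔preds=⊤  new=⊤  old=2  +wl: 3
  step 7. node 6  ⊔preds=⊥  new=2  stable
  step 8. node 0  ⊔preds=⊤  new=⊤  stable
  step 9. node 1  ⊔preds=⊤  new=⊤  old=5  +wl: 0,2,5
  step 10. node 3  ⊔preds=⊤  new=⊤  old=0  +wl: 4
  step 11. node 0  ⊔preds=⊤  new=⊤  stable
  step 12. node 2  ⊔preds=⊤  new=⊤  stable
  step 13. node 5  ⊔preds=⊤  new=⊤  stable
  step 14. node 4  ⊔preds=⊤  new=3  stable

Least fixpoint reached:
  node 0: ⊤
  node 1: ⊤
  node 2: ⊤
  node 3: ⊤
  node 4: 3
  node 5: ⊤
  node 6: 2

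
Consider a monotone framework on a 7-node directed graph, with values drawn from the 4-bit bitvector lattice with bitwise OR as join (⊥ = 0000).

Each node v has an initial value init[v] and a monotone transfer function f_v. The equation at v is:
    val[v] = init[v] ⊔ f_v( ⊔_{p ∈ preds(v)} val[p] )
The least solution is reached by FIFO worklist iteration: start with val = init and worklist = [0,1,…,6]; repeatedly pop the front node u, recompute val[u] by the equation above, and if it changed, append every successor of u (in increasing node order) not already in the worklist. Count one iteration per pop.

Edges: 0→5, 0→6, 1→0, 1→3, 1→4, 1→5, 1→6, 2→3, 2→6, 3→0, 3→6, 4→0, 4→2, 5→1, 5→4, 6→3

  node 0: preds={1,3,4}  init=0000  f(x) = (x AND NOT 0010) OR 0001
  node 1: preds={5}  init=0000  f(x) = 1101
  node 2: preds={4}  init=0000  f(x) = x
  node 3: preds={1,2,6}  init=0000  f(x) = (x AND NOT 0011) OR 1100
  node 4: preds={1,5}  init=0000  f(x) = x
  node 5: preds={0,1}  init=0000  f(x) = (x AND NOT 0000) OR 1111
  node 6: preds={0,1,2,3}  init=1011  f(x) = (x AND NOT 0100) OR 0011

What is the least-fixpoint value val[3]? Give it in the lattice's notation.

Trace (18 dequeues):
  [1] u=0 | in 0000 | out 0001 | prev 0000 | push {}
  [2] u=1 | in 0000 | out 1101 | prev 0000 | push {0}
  [3] u=2 | in 0000 | out 0000 | ==
  [4] u=3 | in 1111 | out 1100 | prev 0000 | push {}
  [5] u=4 | in 1101 | out 1101 | prev 0000 | push {2}
  [6] u=5 | in 1101 | out 1111 | prev 0000 | push {1,4}
  [7] u=6 | in 1101 | out 1011 | ==
  [8] u=0 | in 1101 | out 1101 | prev 0001 | push {5,6}
  [9] u=2 | in 1101 | out 1101 | prev 0000 | push {3}
  [10] u=1 | in 1111 | out 1101 | ==
  [11] u=4 | in 1111 | out 1111 | prev 1101 | push {0,2}
  [12] u=5 | in 1101 | out 1111 | ==
  [13] u=6 | in 1101 | out 1011 | ==
  [14] u=3 | in 1111 | out 1100 | ==
  [15] u=0 | in 1111 | out 1101 | ==
  [16] u=2 | in 1111 | out 1111 | prev 1101 | push {3,6}
  [17] u=3 | in 1111 | out 1100 | ==
  [18] u=6 | in 1111 | out 1011 | ==

Converged values:
  [0] 1101
  [1] 1101
  [2] 1111
  [3] 1100
  [4] 1111
  [5] 1111
  [6] 1011

1100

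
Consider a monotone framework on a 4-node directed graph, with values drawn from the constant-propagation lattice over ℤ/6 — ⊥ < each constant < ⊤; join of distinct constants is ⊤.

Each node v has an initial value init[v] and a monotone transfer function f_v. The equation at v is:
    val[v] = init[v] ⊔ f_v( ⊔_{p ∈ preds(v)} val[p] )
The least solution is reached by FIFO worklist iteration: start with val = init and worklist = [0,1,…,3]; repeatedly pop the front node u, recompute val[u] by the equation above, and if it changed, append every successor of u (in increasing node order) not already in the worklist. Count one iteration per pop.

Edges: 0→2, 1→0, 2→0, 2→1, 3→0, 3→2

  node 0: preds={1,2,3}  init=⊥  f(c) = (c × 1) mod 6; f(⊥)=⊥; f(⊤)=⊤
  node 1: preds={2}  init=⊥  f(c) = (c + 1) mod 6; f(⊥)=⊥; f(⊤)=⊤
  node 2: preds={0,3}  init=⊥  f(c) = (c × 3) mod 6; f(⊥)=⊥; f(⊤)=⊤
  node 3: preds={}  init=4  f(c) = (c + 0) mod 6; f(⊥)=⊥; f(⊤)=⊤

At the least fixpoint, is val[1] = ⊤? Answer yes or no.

Trace (10 dequeues):
  [1] u=0 | in 4 | out 4 | prev ⊥ | push {}
  [2] u=1 | in ⊥ | out ⊥ | ==
  [3] u=2 | in 4 | out 0 | prev ⊥ | push {0,1}
  [4] u=3 | in ⊥ | out 4 | ==
  [5] u=0 | in ⊤ | out ⊤ | prev 4 | push {2}
  [6] u=1 | in 0 | out 1 | prev ⊥ | push {0}
  [7] u=2 | in ⊤ | out ⊤ | prev 0 | push {1}
  [8] u=0 | in ⊤ | out ⊤ | ==
  [9] u=1 | in ⊤ | out ⊤ | prev 1 | push {0}
  [10] u=0 | in ⊤ | out ⊤ | ==

Converged values:
  [0] ⊤
  [1] ⊤
  [2] ⊤
  [3] 4

yes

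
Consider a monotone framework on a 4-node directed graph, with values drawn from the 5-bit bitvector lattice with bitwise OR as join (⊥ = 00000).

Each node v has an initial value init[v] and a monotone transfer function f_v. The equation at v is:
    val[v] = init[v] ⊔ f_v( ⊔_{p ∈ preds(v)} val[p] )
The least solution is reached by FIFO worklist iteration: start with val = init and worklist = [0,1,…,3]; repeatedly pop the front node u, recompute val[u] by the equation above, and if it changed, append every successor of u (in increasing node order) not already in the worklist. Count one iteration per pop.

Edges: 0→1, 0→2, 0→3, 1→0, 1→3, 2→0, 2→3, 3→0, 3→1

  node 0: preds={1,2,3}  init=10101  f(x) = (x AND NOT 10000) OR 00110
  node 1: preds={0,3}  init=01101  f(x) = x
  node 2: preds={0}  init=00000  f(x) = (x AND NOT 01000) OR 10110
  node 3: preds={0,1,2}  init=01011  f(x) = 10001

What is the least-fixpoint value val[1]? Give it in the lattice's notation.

11111

Trace (6 dequeues):
  [1] u=0 | in 01111 | out 11111 | prev 10101 | push {}
  [2] u=1 | in 11111 | out 11111 | prev 01101 | push {0}
  [3] u=2 | in 11111 | out 10111 | prev 00000 | push {}
  [4] u=3 | in 11111 | out 11011 | prev 01011 | push {1}
  [5] u=0 | in 11111 | out 11111 | ==
  [6] u=1 | in 11111 | out 11111 | ==

Converged values:
  [0] 11111
  [1] 11111
  [2] 10111
  [3] 11011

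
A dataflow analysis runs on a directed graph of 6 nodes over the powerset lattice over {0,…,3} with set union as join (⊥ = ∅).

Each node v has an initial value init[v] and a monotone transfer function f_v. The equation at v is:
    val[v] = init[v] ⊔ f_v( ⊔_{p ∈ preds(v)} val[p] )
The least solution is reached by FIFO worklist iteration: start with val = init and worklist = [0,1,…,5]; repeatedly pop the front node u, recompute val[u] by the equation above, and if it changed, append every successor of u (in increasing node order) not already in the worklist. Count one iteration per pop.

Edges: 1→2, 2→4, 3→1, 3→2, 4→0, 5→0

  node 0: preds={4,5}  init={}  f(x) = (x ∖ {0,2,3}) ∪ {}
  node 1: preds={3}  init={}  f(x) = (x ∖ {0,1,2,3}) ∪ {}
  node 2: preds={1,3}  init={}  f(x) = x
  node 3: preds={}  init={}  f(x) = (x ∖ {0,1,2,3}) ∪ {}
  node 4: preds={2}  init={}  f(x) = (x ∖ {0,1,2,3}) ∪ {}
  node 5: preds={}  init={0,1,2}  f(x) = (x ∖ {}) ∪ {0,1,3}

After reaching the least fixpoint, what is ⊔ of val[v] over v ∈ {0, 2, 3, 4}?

Worklist (7 pops):
  #1 pop 0: in={0,1,2} → {1} (was {}); enqueue []
  #2 pop 1: in={} → {} (no change)
  #3 pop 2: in={} → {} (no change)
  #4 pop 3: in={} → {} (no change)
  #5 pop 4: in={} → {} (no change)
  #6 pop 5: in={} → {0,1,2,3} (was {0,1,2}); enqueue [0]
  #7 pop 0: in={0,1,2,3} → {1} (no change)

Fixpoint:
  val[0] = {1}
  val[1] = {}
  val[2] = {}
  val[3] = {}
  val[4] = {}
  val[5] = {0,1,2,3}

{1}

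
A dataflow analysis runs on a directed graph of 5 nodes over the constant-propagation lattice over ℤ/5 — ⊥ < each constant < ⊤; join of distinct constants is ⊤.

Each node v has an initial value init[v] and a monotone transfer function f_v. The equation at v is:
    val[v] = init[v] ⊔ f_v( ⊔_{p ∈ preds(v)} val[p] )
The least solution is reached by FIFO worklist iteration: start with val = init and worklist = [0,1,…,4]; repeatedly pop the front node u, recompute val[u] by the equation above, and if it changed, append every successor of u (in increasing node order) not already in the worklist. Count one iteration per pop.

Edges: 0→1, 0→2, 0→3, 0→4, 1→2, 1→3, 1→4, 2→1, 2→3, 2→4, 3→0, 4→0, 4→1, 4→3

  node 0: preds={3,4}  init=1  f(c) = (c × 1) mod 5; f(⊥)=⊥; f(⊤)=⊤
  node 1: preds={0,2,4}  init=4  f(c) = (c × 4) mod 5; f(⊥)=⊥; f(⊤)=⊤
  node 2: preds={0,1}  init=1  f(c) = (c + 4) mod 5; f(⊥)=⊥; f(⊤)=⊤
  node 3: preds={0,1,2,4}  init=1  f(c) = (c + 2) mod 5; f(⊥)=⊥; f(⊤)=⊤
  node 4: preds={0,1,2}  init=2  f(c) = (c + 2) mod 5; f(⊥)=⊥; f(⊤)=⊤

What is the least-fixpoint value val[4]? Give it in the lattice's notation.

Trace (8 dequeues):
  [1] u=0 | in ⊤ | out ⊤ | prev 1 | push {}
  [2] u=1 | in ⊤ | out ⊤ | prev 4 | push {}
  [3] u=2 | in ⊤ | out ⊤ | prev 1 | push {1}
  [4] u=3 | in ⊤ | out ⊤ | prev 1 | push {0}
  [5] u=4 | in ⊤ | out ⊤ | prev 2 | push {3}
  [6] u=1 | in ⊤ | out ⊤ | ==
  [7] u=0 | in ⊤ | out ⊤ | ==
  [8] u=3 | in ⊤ | out ⊤ | ==

Converged values:
  [0] ⊤
  [1] ⊤
  [2] ⊤
  [3] ⊤
  [4] ⊤

⊤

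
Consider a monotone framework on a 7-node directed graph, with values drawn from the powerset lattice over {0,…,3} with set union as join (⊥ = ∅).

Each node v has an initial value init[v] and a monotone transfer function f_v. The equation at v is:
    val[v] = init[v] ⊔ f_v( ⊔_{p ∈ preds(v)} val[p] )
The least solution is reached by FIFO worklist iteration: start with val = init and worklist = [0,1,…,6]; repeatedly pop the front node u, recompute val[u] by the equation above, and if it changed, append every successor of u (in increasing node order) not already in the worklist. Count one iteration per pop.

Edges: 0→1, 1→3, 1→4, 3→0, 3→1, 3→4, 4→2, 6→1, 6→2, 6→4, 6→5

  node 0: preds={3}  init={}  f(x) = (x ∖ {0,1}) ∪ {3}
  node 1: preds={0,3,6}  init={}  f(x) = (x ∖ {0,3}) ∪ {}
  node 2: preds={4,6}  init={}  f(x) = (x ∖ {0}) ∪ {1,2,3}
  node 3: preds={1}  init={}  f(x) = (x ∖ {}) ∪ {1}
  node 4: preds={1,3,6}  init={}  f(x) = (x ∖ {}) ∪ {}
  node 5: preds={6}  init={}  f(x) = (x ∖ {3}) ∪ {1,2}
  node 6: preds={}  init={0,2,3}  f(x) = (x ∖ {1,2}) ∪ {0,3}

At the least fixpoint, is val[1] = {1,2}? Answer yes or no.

yes

Trace (12 dequeues):
  [1] u=0 | in {} | out {3} | prev {} | push {}
  [2] u=1 | in {0,2,3} | out {2} | prev {} | push {}
  [3] u=2 | in {0,2,3} | out {1,2,3} | prev {} | push {}
  [4] u=3 | in {2} | out {1,2} | prev {} | push {0,1}
  [5] u=4 | in {0,1,2,3} | out {0,1,2,3} | prev {} | push {2}
  [6] u=5 | in {0,2,3} | out {0,1,2} | prev {} | push {}
  [7] u=6 | in {} | out {0,2,3} | ==
  [8] u=0 | in {1,2} | out {2,3} | prev {3} | push {}
  [9] u=1 | in {0,1,2,3} | out {1,2} | prev {2} | push {3,4}
  [10] u=2 | in {0,1,2,3} | out {1,2,3} | ==
  [11] u=3 | in {1,2} | out {1,2} | ==
  [12] u=4 | in {0,1,2,3} | out {0,1,2,3} | ==

Converged values:
  [0] {2,3}
  [1] {1,2}
  [2] {1,2,3}
  [3] {1,2}
  [4] {0,1,2,3}
  [5] {0,1,2}
  [6] {0,2,3}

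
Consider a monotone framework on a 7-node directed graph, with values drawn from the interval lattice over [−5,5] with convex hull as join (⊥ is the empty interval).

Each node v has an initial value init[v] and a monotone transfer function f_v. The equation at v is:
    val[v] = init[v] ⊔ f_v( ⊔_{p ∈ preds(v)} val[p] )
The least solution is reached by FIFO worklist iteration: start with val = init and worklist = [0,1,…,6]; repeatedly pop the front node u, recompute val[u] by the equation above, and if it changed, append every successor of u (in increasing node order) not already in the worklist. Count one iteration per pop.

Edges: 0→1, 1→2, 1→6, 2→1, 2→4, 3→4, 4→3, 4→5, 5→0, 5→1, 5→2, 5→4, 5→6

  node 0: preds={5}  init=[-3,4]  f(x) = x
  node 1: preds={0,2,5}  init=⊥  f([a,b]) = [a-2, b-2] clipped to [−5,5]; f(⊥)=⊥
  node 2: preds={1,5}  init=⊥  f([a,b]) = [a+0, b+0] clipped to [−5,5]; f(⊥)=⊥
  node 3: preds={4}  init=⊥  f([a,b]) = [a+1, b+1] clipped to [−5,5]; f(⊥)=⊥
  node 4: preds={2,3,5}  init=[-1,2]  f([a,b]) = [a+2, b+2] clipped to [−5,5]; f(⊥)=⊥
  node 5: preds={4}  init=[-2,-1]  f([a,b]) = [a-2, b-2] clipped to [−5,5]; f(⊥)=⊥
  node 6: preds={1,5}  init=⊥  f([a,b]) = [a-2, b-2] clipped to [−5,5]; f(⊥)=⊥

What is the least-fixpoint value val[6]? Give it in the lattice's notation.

[-5,1]

Iteration log — 13 steps:
  step 1. node 0  ⊔preds=[-2,-1]  new=[-3,4]  stable
  step 2. node 1  ⊔preds=[-3,4]  new=[-5,2]  old=⊥  +wl: 
  step 3. node 2  ⊔preds=[-5,2]  new=[-5,2]  old=⊥  +wl: 1
  step 4. node 3  ⊔preds=[-1,2]  new=[0,3]  old=⊥  +wl: 
  step 5. node 4  ⊔preds=[-5,3]  new=[-3,5]  old=[-1,2]  +wl: 3
  step 6. node 5  ⊔preds=[-3,5]  new=[-5,3]  old=[-2,-1]  +wl: 0,2,4
  step 7. node 6  ⊔preds=[-5,3]  new=[-5,1]  old=⊥  +wl: 
  step 8. node 1  ⊔preds=[-5,4]  new=[-5,2]  stable
  step 9. node 3  ⊔preds=[-3,5]  new=[-2,5]  old=[0,3]  +wl: 
  step 10. node 0  ⊔preds=[-5,3]  new=[-5,4]  old=[-3,4]  +wl: 1
  step 11. node 2  ⊔preds=[-5,3]  new=[-5,3]  old=[-5,2]  +wl: 
  step 12. node 4  ⊔preds=[-5,5]  new=[-3,5]  stable
  step 13. node 1  ⊔preds=[-5,4]  new=[-5,2]  stable

Least fixpoint reached:
  node 0: [-5,4]
  node 1: [-5,2]
  node 2: [-5,3]
  node 3: [-2,5]
  node 4: [-3,5]
  node 5: [-5,3]
  node 6: [-5,1]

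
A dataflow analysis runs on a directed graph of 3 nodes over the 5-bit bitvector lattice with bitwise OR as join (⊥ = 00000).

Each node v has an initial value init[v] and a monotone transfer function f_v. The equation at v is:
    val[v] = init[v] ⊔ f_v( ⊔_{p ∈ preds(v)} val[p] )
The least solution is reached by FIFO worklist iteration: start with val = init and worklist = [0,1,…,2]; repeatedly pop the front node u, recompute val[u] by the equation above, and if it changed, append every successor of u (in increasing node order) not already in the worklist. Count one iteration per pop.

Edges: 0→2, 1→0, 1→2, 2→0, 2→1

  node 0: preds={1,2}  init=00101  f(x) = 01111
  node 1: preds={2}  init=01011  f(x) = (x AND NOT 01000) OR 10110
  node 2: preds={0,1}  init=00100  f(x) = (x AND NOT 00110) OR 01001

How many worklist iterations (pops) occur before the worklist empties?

Iteration log — 5 steps:
  step 1. node 0  ⊔preds=01111  new=01111  old=00101  +wl: 
  step 2. node 1  ⊔preds=00100  new=11111  old=01011  +wl: 0
  step 3. node 2  ⊔preds=11111  new=11101  old=00100  +wl: 1
  step 4. node 0  ⊔preds=11111  new=01111  stable
  step 5. node 1  ⊔preds=11101  new=11111  stable

Least fixpoint reached:
  node 0: 01111
  node 1: 11111
  node 2: 11101

5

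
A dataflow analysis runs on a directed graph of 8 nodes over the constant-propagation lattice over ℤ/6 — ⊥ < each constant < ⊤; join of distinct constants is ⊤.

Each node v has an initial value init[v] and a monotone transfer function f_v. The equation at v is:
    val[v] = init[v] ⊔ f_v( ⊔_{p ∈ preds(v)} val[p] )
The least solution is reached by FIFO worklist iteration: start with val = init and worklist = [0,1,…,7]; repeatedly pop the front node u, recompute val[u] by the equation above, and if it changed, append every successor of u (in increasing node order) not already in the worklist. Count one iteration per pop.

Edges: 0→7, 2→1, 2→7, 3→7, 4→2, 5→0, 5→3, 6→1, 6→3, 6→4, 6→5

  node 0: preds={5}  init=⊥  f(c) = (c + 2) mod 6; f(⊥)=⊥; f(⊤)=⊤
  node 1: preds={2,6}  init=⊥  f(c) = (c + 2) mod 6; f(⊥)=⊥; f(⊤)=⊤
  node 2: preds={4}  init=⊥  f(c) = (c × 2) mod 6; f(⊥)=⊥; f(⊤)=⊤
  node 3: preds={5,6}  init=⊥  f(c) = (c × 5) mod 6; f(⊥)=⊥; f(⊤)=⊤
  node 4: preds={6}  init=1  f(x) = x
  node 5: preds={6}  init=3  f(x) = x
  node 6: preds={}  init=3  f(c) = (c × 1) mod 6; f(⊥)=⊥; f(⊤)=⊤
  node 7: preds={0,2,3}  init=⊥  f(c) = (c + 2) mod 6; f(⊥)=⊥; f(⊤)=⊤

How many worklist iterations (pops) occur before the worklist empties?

12

Trace (12 dequeues):
  [1] u=0 | in 3 | out 5 | prev ⊥ | push {}
  [2] u=1 | in 3 | out 5 | prev ⊥ | push {}
  [3] u=2 | in 1 | out 2 | prev ⊥ | push {1}
  [4] u=3 | in 3 | out 3 | prev ⊥ | push {}
  [5] u=4 | in 3 | out ⊤ | prev 1 | push {2}
  [6] u=5 | in 3 | out 3 | ==
  [7] u=6 | in ⊥ | out 3 | ==
  [8] u=7 | in ⊤ | out ⊤ | prev ⊥ | push {}
  [9] u=1 | in ⊤ | out ⊤ | prev 5 | push {}
  [10] u=2 | in ⊤ | out ⊤ | prev 2 | push {1,7}
  [11] u=1 | in ⊤ | out ⊤ | ==
  [12] u=7 | in ⊤ | out ⊤ | ==

Converged values:
  [0] 5
  [1] ⊤
  [2] ⊤
  [3] 3
  [4] ⊤
  [5] 3
  [6] 3
  [7] ⊤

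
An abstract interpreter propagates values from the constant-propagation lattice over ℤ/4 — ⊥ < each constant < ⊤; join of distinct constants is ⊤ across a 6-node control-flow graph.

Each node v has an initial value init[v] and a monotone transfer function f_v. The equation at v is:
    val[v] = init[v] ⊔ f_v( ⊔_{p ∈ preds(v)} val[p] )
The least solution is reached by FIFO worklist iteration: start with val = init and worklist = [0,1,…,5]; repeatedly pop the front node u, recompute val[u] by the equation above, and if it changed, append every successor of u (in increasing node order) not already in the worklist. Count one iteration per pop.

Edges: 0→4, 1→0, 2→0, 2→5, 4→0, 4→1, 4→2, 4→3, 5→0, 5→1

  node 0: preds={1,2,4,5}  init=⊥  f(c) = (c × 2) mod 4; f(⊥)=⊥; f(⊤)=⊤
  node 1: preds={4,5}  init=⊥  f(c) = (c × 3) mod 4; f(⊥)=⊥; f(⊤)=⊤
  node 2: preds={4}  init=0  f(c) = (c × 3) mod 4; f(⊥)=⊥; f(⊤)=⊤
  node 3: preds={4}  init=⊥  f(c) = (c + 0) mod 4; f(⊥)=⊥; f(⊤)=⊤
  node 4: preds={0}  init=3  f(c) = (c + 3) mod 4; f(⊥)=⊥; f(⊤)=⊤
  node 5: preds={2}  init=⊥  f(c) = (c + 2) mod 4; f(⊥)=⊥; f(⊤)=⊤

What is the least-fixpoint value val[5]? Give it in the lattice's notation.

Iteration log — 11 steps:
  step 1. node 0  ⊔preds=⊤  new=⊤  old=⊥  +wl: 
  step 2. node 1  ⊔preds=3  new=1  old=⊥  +wl: 0
  step 3. node 2  ⊔preds=3  new=⊤  old=0  +wl: 
  step 4. node 3  ⊔preds=3  new=3  old=⊥  +wl: 
  step 5. node 4  ⊔preds=⊤  new=⊤  old=3  +wl: 1,2,3
  step 6. node 5  ⊔preds=⊤  new=⊤  old=⊥  +wl: 
  step 7. node 0  ⊔preds=⊤  new=⊤  stable
  step 8. node 1  ⊔preds=⊤  new=⊤  old=1  +wl: 0
  step 9. node 2  ⊔preds=⊤  new=⊤  stable
  step 10. node 3  ⊔preds=⊤  new=⊤  old=3  +wl: 
  step 11. node 0  ⊔preds=⊤  new=⊤  stable

Least fixpoint reached:
  node 0: ⊤
  node 1: ⊤
  node 2: ⊤
  node 3: ⊤
  node 4: ⊤
  node 5: ⊤

⊤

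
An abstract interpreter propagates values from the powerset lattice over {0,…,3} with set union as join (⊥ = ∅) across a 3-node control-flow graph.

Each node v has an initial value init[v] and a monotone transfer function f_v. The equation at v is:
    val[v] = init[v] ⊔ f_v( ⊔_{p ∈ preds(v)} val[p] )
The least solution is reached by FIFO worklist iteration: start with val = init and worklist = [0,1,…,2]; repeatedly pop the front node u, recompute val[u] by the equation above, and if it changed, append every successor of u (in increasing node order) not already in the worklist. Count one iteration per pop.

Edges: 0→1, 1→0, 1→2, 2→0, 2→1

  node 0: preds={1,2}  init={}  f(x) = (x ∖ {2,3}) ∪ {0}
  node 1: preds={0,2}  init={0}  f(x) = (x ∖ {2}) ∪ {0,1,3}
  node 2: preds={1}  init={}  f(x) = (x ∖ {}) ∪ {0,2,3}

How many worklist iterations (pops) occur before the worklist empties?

Trace (5 dequeues):
  [1] u=0 | in {0} | out {0} | prev {} | push {}
  [2] u=1 | in {0} | out {0,1,3} | prev {0} | push {0}
  [3] u=2 | in {0,1,3} | out {0,1,2,3} | prev {} | push {1}
  [4] u=0 | in {0,1,2,3} | out {0,1} | prev {0} | push {}
  [5] u=1 | in {0,1,2,3} | out {0,1,3} | ==

Converged values:
  [0] {0,1}
  [1] {0,1,3}
  [2] {0,1,2,3}

5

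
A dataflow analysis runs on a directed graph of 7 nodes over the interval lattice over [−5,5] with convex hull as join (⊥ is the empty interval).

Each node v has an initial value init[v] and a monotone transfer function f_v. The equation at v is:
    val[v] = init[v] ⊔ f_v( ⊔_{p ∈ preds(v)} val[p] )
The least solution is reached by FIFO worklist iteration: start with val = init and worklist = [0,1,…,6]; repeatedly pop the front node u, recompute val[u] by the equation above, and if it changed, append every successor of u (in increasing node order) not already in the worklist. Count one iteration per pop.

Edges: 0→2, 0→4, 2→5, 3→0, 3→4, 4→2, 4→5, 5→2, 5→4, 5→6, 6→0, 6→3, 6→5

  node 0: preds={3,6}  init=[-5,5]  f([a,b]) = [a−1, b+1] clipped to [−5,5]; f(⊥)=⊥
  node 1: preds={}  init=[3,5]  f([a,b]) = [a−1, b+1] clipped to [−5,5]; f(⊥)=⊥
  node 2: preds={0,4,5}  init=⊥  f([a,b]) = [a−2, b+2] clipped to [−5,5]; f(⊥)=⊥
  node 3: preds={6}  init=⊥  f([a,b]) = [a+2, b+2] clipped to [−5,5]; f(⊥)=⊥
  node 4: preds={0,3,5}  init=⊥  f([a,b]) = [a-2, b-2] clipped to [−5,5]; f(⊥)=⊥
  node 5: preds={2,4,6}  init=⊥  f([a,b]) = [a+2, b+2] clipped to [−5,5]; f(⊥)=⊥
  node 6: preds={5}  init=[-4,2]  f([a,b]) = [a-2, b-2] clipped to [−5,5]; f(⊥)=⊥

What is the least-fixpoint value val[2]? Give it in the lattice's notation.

[-5,5]

Iteration log — 14 steps:
  step 1. node 0  ⊔preds=[-4,2]  new=[-5,5]  stable
  step 2. node 1  ⊔preds=⊥  new=[3,5]  stable
  step 3. node 2  ⊔preds=[-5,5]  new=[-5,5]  old=⊥  +wl: 
  step 4. node 3  ⊔preds=[-4,2]  new=[-2,4]  old=⊥  +wl: 0
  step 5. node 4  ⊔preds=[-5,5]  new=[-5,3]  old=⊥  +wl: 2
  step 6. node 5  ⊔preds=[-5,5]  new=[-3,5]  old=⊥  +wl: 4
  step 7. node 6  ⊔preds=[-3,5]  new=[-5,3]  old=[-4,2]  +wl: 3,5
  step 8. node 0  ⊔preds=[-5,4]  new=[-5,5]  stable
  step 9. node 2  ⊔preds=[-5,5]  new=[-5,5]  stable
  step 10. node 4  ⊔preds=[-5,5]  new=[-5,3]  stable
  step 11. node 3  ⊔preds=[-5,3]  new=[-3,5]  old=[-2,4]  +wl: 0,4
  step 12. node 5  ⊔preds=[-5,5]  new=[-3,5]  stable
  step 13. node 0  ⊔preds=[-5,5]  new=[-5,5]  stable
  step 14. node 4  ⊔preds=[-5,5]  new=[-5,3]  stable

Least fixpoint reached:
  node 0: [-5,5]
  node 1: [3,5]
  node 2: [-5,5]
  node 3: [-3,5]
  node 4: [-5,3]
  node 5: [-3,5]
  node 6: [-5,3]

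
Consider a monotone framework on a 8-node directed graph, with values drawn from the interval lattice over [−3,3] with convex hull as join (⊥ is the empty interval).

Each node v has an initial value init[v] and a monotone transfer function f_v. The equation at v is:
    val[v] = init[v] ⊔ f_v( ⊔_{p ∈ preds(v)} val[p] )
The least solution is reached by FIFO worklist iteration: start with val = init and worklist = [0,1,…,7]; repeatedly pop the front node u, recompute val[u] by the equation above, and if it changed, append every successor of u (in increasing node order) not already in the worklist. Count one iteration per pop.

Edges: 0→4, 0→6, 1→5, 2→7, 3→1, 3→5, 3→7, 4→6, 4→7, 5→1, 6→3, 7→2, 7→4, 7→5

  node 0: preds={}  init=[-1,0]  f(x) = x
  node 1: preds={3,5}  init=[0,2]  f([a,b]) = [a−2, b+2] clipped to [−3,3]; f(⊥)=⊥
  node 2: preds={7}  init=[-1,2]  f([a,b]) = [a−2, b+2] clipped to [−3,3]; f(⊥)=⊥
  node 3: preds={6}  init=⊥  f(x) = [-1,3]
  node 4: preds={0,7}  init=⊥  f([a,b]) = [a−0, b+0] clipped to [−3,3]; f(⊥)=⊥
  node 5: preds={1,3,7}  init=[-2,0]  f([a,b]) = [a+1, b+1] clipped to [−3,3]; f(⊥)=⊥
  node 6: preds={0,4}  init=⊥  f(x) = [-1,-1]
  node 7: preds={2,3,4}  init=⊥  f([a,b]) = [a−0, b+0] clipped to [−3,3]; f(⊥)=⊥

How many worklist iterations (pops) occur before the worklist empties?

20

Worklist (20 pops):
  #1 pop 0: in=⊥ → [-1,0] (no change)
  #2 pop 1: in=[-2,0] → [-3,2] (was [0,2]); enqueue []
  #3 pop 2: in=⊥ → [-1,2] (no change)
  #4 pop 3: in=⊥ → [-1,3] (was ⊥); enqueue [1]
  #5 pop 4: in=[-1,0] → [-1,0] (was ⊥); enqueue []
  #6 pop 5: in=[-3,3] → [-2,3] (was [-2,0]); enqueue []
  #7 pop 6: in=[-1,0] → [-1,-1] (was ⊥); enqueue [3]
  #8 pop 7: in=[-1,3] → [-1,3] (was ⊥); enqueue [2,4,5]
  #9 pop 1: in=[-2,3] → [-3,3] (was [-3,2]); enqueue []
  #10 pop 3: in=[-1,-1] → [-1,3] (no change)
  #11 pop 2: in=[-1,3] → [-3,3] (was [-1,2]); enqueue [7]
  #12 pop 4: in=[-1,3] → [-1,3] (was [-1,0]); enqueue [6]
  #13 pop 5: in=[-3,3] → [-2,3] (no change)
  #14 pop 7: in=[-3,3] → [-3,3] (was [-1,3]); enqueue [2,4,5]
  #15 pop 6: in=[-1,3] → [-1,-1] (no change)
  #16 pop 2: in=[-3,3] → [-3,3] (no change)
  #17 pop 4: in=[-3,3] → [-3,3] (was [-1,3]); enqueue [6,7]
  #18 pop 5: in=[-3,3] → [-2,3] (no change)
  #19 pop 6: in=[-3,3] → [-1,-1] (no change)
  #20 pop 7: in=[-3,3] → [-3,3] (no change)

Fixpoint:
  val[0] = [-1,0]
  val[1] = [-3,3]
  val[2] = [-3,3]
  val[3] = [-1,3]
  val[4] = [-3,3]
  val[5] = [-2,3]
  val[6] = [-1,-1]
  val[7] = [-3,3]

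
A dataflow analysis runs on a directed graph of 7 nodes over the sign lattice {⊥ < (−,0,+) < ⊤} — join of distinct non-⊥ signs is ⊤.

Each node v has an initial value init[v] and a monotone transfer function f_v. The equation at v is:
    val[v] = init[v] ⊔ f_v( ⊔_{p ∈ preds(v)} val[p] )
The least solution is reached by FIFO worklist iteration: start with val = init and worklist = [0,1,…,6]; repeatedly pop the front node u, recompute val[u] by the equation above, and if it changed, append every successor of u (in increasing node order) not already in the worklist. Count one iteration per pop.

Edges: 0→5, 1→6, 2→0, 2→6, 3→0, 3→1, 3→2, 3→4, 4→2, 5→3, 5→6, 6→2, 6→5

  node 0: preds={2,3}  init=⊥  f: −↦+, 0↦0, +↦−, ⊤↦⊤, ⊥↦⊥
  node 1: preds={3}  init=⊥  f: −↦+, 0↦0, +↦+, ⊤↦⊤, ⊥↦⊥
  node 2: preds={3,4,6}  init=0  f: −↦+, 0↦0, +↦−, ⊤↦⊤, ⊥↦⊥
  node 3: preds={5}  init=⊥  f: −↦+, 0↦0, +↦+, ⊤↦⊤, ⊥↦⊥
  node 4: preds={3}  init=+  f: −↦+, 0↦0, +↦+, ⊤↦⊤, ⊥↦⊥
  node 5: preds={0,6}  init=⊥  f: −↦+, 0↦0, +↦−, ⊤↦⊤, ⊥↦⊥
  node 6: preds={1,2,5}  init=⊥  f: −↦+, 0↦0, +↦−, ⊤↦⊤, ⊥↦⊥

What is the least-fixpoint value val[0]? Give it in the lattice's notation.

⊤

Iteration log — 21 steps:
  step 1. node 0  ⊔preds=0  new=0  old=⊥  +wl: 
  step 2. node 1  ⊔preds=⊥  new=⊥  stable
  step 3. node 2  ⊔preds=+  new=⊤  old=0  +wl: 0
  step 4. node 3  ⊔preds=⊥  new=⊥  stable
  step 5. node 4  ⊔preds=⊥  new=+  stable
  step 6. node 5  ⊔preds=0  new=0  old=⊥  +wl: 3
  step 7. node 6  ⊔preds=⊤  new=⊤  old=⊥  +wl: 2,5
  step 8. node 0  ⊔preds=⊤  new=⊤  old=0  +wl: 
  step 9. node 3  ⊔preds=0  new=0  old=⊥  +wl: 0,1,4
  step 10. node 2  ⊔preds=⊤  new=⊤  stable
  step 11. node 5  ⊔preds=⊤  new=⊤  old=0  +wl: 3,6
  step 12. node 0  ⊔preds=⊤  new=⊤  stable
  step 13. node 1  ⊔preds=0  new=0  old=⊥  +wl: 
  step 14. node 4  ⊔preds=0  new=⊤  old=+  +wl: 2
  step 15. node 3  ⊔preds=⊤  new=⊤  old=0  +wl: 0,1,4
  step 16. node 6  ⊔preds=⊤  new=⊤  stable
  step 17. node 2  ⊔preds=⊤  new=⊤  stable
  step 18. node 0  ⊔preds=⊤  new=⊤  stable
  step 19. node 1  ⊔preds=⊤  new=⊤  old=0  +wl: 6
  step 20. node 4  ⊔preds=⊤  new=⊤  stable
  step 21. node 6  ⊔preds=⊤  new=⊤  stable

Least fixpoint reached:
  node 0: ⊤
  node 1: ⊤
  node 2: ⊤
  node 3: ⊤
  node 4: ⊤
  node 5: ⊤
  node 6: ⊤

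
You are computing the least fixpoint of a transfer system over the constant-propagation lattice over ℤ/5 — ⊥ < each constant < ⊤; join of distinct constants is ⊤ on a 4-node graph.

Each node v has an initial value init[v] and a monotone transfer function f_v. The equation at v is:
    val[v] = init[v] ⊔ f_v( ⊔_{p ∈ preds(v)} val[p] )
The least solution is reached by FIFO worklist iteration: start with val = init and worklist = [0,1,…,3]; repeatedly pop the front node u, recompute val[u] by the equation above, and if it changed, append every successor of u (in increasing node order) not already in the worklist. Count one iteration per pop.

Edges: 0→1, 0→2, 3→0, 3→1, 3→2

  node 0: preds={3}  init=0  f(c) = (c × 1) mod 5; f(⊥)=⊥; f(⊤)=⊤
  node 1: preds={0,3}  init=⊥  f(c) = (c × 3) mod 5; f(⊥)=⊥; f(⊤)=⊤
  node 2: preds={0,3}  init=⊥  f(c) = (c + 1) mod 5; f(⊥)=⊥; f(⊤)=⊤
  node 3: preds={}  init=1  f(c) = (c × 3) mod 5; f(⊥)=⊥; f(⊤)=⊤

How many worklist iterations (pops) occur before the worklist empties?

4

Iteration log — 4 steps:
  step 1. node 0  ⊔preds=1  new=⊤  old=0  +wl: 
  step 2. node 1  ⊔preds=⊤  new=⊤  old=⊥  +wl: 
  step 3. node 2  ⊔preds=⊤  new=⊤  old=⊥  +wl: 
  step 4. node 3  ⊔preds=⊥  new=1  stable

Least fixpoint reached:
  node 0: ⊤
  node 1: ⊤
  node 2: ⊤
  node 3: 1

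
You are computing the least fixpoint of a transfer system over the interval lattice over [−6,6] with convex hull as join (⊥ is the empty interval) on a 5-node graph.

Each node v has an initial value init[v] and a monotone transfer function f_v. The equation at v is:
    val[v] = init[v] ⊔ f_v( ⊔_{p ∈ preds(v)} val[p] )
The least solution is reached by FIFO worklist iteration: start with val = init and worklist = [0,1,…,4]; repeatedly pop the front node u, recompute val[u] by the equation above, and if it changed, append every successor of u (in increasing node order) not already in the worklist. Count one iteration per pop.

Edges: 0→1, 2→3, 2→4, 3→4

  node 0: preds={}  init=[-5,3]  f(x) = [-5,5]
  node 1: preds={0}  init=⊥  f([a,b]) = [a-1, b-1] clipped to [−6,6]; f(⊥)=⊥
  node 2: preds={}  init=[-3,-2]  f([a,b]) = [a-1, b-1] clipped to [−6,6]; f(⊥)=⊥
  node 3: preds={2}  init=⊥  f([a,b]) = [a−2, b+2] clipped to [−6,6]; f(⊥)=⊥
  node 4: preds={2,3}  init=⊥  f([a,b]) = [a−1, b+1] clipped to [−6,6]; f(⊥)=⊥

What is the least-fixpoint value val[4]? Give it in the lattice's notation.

Iteration log — 5 steps:
  step 1. node 0  ⊔preds=⊥  new=[-5,5]  old=[-5,3]  +wl: 
  step 2. node 1  ⊔preds=[-5,5]  new=[-6,4]  old=⊥  +wl: 
  step 3. node 2  ⊔preds=⊥  new=[-3,-2]  stable
  step 4. node 3  ⊔preds=[-3,-2]  new=[-5,0]  old=⊥  +wl: 
  step 5. node 4  ⊔preds=[-5,0]  new=[-6,1]  old=⊥  +wl: 

Least fixpoint reached:
  node 0: [-5,5]
  node 1: [-6,4]
  node 2: [-3,-2]
  node 3: [-5,0]
  node 4: [-6,1]

[-6,1]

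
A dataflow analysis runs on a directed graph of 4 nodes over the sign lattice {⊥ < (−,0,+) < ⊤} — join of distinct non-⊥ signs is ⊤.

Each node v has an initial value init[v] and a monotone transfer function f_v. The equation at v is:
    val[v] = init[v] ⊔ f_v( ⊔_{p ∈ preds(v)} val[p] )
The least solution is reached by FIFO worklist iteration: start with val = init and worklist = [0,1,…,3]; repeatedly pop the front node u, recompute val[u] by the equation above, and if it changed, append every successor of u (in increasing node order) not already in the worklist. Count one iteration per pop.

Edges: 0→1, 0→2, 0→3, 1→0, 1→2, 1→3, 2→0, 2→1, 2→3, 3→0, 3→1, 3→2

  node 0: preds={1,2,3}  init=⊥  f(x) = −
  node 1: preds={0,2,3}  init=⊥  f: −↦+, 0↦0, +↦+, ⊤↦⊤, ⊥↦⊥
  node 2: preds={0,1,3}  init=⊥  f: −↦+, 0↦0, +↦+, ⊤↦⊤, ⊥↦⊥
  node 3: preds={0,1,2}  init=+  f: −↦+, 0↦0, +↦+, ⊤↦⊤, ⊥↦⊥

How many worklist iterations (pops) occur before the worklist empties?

Iteration log — 7 steps:
  step 1. node 0  ⊔preds=+  new=−  old=⊥  +wl: 
  step 2. node 1  ⊔preds=⊤  new=⊤  old=⊥  +wl: 0
  step 3. node 2  ⊔preds=⊤  new=⊤  old=⊥  +wl: 1
  step 4. node 3  ⊔preds=⊤  new=⊤  old=+  +wl: 2
  step 5. node 0  ⊔preds=⊤  new=−  stable
  step 6. node 1  ⊔preds=⊤  new=⊤  stable
  step 7. node 2  ⊔preds=⊤  new=⊤  stable

Least fixpoint reached:
  node 0: −
  node 1: ⊤
  node 2: ⊤
  node 3: ⊤

7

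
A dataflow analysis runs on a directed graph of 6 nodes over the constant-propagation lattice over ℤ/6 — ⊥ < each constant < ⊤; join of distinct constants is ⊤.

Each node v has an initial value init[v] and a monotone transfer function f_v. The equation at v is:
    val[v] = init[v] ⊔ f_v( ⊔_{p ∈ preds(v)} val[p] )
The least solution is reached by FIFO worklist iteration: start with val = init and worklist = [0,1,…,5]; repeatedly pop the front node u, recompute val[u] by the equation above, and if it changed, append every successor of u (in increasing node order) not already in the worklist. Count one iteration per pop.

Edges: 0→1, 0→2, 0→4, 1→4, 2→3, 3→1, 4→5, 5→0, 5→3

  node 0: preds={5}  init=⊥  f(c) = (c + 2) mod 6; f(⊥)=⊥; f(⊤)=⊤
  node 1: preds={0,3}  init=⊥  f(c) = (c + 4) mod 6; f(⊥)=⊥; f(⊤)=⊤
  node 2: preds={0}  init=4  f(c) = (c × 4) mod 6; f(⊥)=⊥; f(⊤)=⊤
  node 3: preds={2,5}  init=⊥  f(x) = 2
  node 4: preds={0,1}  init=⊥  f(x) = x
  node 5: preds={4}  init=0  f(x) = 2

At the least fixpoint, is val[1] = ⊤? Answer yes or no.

yes

Trace (12 dequeues):
  [1] u=0 | in 0 | out 2 | prev ⊥ | push {}
  [2] u=1 | in 2 | out 0 | prev ⊥ | push {}
  [3] u=2 | in 2 | out ⊤ | prev 4 | push {}
  [4] u=3 | in ⊤ | out 2 | prev ⊥ | push {1}
  [5] u=4 | in ⊤ | out ⊤ | prev ⊥ | push {}
  [6] u=5 | in ⊤ | out ⊤ | prev 0 | push {0,3}
  [7] u=1 | in 2 | out 0 | ==
  [8] u=0 | in ⊤ | out ⊤ | prev 2 | push {1,2,4}
  [9] u=3 | in ⊤ | out 2 | ==
  [10] u=1 | in ⊤ | out ⊤ | prev 0 | push {}
  [11] u=2 | in ⊤ | out ⊤ | ==
  [12] u=4 | in ⊤ | out ⊤ | ==

Converged values:
  [0] ⊤
  [1] ⊤
  [2] ⊤
  [3] 2
  [4] ⊤
  [5] ⊤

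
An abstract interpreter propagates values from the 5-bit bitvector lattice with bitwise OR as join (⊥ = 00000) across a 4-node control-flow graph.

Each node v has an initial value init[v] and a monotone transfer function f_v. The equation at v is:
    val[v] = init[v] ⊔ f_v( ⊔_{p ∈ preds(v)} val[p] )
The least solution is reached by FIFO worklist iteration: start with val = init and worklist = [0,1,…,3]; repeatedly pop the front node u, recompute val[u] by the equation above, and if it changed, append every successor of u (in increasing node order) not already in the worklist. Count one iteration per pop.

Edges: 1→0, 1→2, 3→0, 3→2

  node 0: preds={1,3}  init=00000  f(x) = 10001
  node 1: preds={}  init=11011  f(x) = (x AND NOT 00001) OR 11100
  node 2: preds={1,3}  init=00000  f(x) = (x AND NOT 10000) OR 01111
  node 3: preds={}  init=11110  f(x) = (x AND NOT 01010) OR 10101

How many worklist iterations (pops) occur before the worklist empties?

6

Iteration log — 6 steps:
  step 1. node 0  ⊔preds=11111  new=10001  old=00000  +wl: 
  step 2. node 1  ⊔preds=00000  new=11111  old=11011  +wl: 0
  step 3. node 2  ⊔preds=11111  new=01111  old=00000  +wl: 
  step 4. node 3  ⊔preds=00000  new=11111  old=11110  +wl: 2
  step 5. node 0  ⊔preds=11111  new=10001  stable
  step 6. node 2  ⊔preds=11111  new=01111  stable

Least fixpoint reached:
  node 0: 10001
  node 1: 11111
  node 2: 01111
  node 3: 11111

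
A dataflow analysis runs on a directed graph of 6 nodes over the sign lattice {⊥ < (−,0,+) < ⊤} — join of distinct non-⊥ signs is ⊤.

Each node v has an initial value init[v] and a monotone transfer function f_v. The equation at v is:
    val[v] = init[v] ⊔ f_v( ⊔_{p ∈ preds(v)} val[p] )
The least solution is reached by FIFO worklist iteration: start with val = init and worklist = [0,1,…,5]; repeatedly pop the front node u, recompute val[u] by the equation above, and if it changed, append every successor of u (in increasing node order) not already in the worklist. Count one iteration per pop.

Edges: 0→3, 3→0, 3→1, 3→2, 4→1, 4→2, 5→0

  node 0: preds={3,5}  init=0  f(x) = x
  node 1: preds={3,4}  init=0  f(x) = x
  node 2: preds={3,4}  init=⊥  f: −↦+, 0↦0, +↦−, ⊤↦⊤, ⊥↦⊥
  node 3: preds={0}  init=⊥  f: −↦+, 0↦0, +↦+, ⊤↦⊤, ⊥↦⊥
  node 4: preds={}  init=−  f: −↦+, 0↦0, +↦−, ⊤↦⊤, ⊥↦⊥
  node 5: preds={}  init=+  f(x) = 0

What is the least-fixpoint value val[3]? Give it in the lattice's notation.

Worklist (9 pops):
  #1 pop 0: in=+ → ⊤ (was 0); enqueue []
  #2 pop 1: in=− → ⊤ (was 0); enqueue []
  #3 pop 2: in=− → + (was ⊥); enqueue []
  #4 pop 3: in=⊤ → ⊤ (was ⊥); enqueue [0,1,2]
  #5 pop 4: in=⊥ → − (no change)
  #6 pop 5: in=⊥ → ⊤ (was +); enqueue []
  #7 pop 0: in=⊤ → ⊤ (no change)
  #8 pop 1: in=⊤ → ⊤ (no change)
  #9 pop 2: in=⊤ → ⊤ (was +); enqueue []

Fixpoint:
  val[0] = ⊤
  val[1] = ⊤
  val[2] = ⊤
  val[3] = ⊤
  val[4] = −
  val[5] = ⊤

⊤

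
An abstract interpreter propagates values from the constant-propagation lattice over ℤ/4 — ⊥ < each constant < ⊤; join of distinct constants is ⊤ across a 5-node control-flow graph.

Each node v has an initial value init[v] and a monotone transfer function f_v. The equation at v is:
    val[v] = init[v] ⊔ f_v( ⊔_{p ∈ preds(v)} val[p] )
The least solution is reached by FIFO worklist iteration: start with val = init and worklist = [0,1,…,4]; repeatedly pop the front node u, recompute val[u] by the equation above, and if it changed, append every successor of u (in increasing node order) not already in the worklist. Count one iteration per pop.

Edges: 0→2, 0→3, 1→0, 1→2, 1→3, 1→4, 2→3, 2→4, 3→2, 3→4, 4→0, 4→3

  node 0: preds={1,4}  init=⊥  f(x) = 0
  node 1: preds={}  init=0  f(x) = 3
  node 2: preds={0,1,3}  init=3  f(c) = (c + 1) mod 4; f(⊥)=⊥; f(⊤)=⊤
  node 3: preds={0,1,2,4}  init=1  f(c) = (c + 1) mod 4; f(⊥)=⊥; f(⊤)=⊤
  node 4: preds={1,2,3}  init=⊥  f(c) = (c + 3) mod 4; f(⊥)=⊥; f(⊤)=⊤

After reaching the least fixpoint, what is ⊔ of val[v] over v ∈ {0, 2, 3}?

⊤

Trace (8 dequeues):
  [1] u=0 | in 0 | out 0 | prev ⊥ | push {}
  [2] u=1 | in ⊥ | out ⊤ | prev 0 | push {0}
  [3] u=2 | in ⊤ | out ⊤ | prev 3 | push {}
  [4] u=3 | in ⊤ | out ⊤ | prev 1 | push {2}
  [5] u=4 | in ⊤ | out ⊤ | prev ⊥ | push {3}
  [6] u=0 | in ⊤ | out 0 | ==
  [7] u=2 | in ⊤ | out ⊤ | ==
  [8] u=3 | in ⊤ | out ⊤ | ==

Converged values:
  [0] 0
  [1] ⊤
  [2] ⊤
  [3] ⊤
  [4] ⊤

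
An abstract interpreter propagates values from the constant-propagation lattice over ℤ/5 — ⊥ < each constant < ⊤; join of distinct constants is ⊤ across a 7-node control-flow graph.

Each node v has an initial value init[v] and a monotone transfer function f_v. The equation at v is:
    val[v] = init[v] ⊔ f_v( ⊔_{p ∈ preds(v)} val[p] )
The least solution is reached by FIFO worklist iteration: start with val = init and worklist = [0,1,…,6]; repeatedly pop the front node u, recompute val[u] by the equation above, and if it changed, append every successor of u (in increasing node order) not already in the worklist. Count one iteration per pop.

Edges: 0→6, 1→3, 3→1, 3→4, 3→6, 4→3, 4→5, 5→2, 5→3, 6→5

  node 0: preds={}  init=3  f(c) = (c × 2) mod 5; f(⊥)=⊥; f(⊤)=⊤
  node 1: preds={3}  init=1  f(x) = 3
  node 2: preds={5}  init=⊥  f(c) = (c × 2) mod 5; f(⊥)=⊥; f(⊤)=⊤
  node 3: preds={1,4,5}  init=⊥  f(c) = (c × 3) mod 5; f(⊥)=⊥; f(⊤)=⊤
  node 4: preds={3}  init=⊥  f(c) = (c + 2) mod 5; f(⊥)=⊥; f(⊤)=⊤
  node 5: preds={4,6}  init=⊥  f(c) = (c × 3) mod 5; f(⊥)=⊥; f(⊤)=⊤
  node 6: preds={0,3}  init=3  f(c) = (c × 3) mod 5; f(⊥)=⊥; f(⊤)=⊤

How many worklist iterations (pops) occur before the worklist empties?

Worklist (11 pops):
  #1 pop 0: in=⊥ → 3 (no change)
  #2 pop 1: in=⊥ → ⊤ (was 1); enqueue []
  #3 pop 2: in=⊥ → ⊥ (no change)
  #4 pop 3: in=⊤ → ⊤ (was ⊥); enqueue [1]
  #5 pop 4: in=⊤ → ⊤ (was ⊥); enqueue [3]
  #6 pop 5: in=⊤ → ⊤ (was ⊥); enqueue [2]
  #7 pop 6: in=⊤ → ⊤ (was 3); enqueue [5]
  #8 pop 1: in=⊤ → ⊤ (no change)
  #9 pop 3: in=⊤ → ⊤ (no change)
  #10 pop 2: in=⊤ → ⊤ (was ⊥); enqueue []
  #11 pop 5: in=⊤ → ⊤ (no change)

Fixpoint:
  val[0] = 3
  val[1] = ⊤
  val[2] = ⊤
  val[3] = ⊤
  val[4] = ⊤
  val[5] = ⊤
  val[6] = ⊤

11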